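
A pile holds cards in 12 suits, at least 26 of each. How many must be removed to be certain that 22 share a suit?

You could draw 21 of every suit without reaching 22 of any — 252 in all.
One more forces 22 of some suit, so 252 + 1 = 253.

253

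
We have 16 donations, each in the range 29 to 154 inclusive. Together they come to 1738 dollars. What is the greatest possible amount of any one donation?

To make one donation as large as possible, make the other 15 as small as possible.
The other 15 contribute at least 15 × 29 = 435, leaving at most 1738 − 435 = 1303.
But each donation is capped at 154, so the maximum is 154.
Achievable: one at 154 and the other 15 totalling 1584, which fits since 15 × 29 ≤ 1584 ≤ 15 × 154.

154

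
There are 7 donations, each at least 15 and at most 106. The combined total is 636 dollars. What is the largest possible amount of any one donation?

106

To make one donation as large as possible, make the other 6 as small as possible.
The other 6 contribute at least 6 × 15 = 90, leaving at most 636 − 90 = 546.
But each donation is capped at 106, so the maximum is 106.
Achievable: one at 106 and the other 6 totalling 530, which fits since 6 × 15 ≤ 530 ≤ 6 × 106.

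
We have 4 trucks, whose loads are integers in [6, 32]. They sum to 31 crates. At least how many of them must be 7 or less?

Let j be the number exceeding 7. Then the total is ≥ 8·j + 6·(4 − j) = 24 + 2j.
So 2j ≤ 7 and j ≤ 3; hence at least 4 − 3 = 1 are ≤ 7.
Exactly 1 works: 1 value at 6 and 3 at 8 total 30; raise one of the low values by 1 (still ≤ 7) to hit 31.

1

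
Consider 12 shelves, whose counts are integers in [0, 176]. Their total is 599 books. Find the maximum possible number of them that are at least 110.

If k of the values are ≥ 110, the total is ≥ 110k + 0(12 − k).
Setting 110k + 0(12 − k) ≤ 599 gives 110k ≤ 599, so k ≤ 5.
k = 5 is achieved by 5 values at 110 and 7 at 0, total 550; add 49 to one value (staying below 110) to reach 599.

5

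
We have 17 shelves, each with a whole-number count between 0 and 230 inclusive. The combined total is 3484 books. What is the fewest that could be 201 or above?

3

Suppose at most 17 − j of them reach 201; then j values are ≤ 200 and the rest ≤ 230.
The total is then ≤ 200·j + 230·(17 − j) = 3910 − 30j. For this to be ≥ 3484 we need j ≤ 14, so at least 17 − 14 = 3 must reach 201.
Exactly 3 works: 3 values at 230 and 14 at 200 total 3490; lower one of the high values by 6 (still ≥ 201) to hit 3484.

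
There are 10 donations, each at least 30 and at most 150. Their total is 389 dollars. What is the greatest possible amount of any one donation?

To make one donation as large as possible, make the other 9 as small as possible.
The other 9 contribute at least 9 × 30 = 270, leaving at most 389 − 270 = 119.
Since 119 ≤ 150, this is achievable: one at 119 and 9 at 30.

119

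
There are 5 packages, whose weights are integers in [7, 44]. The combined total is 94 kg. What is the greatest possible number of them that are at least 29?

2

Suppose k of them are at least 29. Those contribute at least 29 each and the other 5 − k at least 7 each.
So the total is at least 29k + 7(5 − k) = 35 + 22k. This must be ≤ 94, giving k ≤ 2.
k = 2 is achieved by 2 values at 29 and 3 at 7, total 79; add 15 to one value (staying below 29) to reach 94.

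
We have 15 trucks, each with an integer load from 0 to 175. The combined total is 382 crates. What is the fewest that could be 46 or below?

Each value above 46 is at least 47, contributing at least 47 − 0 = 47 above the floor 0.
The sum exceeds the floor total 0 by 382, so at most ⌊382/47⌋ = 8 exceed 46, and at least 7 are ≤ 46.
Exactly 7 works: 7 values at 0 and 8 at 47 total 376; raise one of the low values by 6 (still ≤ 46) to hit 382.

7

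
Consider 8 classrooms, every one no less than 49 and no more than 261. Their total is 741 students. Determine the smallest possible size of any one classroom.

49

To make one classroom as small as possible, make the other 7 as large as possible.
The other 7 can take up 7 × 261 = 1827 ≥ 741 − 49, so one classroom can sit at its floor of 49.
Achievable: one at 49 and the other 7 totalling 692, which fits since 7 × 49 ≤ 692 ≤ 7 × 261.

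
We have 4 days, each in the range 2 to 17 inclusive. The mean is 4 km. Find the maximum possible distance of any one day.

Maximizing one value means minimizing the remaining 3.
The total is 4 × 4 = 16.
The other 3 contribute at least 3 × 2 = 6, leaving at most 16 − 6 = 10.
Since 10 ≤ 17, this is achievable: one at 10 and 3 at 2.

10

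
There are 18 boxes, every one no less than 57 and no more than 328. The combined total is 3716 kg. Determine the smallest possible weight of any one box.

Minimizing one value means maximizing the remaining 17.
The other 17 can take up 17 × 328 = 5576 ≥ 3716 − 57, so one box can sit at its floor of 57.
Achievable: one at 57 and the other 17 totalling 3659, which fits since 17 × 57 ≤ 3659 ≤ 17 × 328.

57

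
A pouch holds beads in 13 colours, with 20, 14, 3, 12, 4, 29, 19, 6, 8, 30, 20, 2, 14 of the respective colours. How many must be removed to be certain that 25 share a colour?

171

In the worst case you take as many as possible of each colour without reaching 25: 20 + 14 + 3 + 12 + 4 + 24 + 19 + 6 + 8 + 24 + 20 + 2 + 14 = 170.
The next one must give 25 of some colour, so 170 + 1 = 171.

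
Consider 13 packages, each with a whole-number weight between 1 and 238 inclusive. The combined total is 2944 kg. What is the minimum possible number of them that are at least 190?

Each value short of 190 is at most 189, costing at least 238 − 189 = 49 against the maximum total of 3094.
We can afford to lose at most 3094 − 2944 = 150, so at most ⌊150/49⌋ = 3 fall short, and at least 10 are ≥ 190.
Exactly 10 works: 10 values at 238 and 3 at 189 total 2947; lower one of the high values by 3 (still ≥ 190) to hit 2944.

10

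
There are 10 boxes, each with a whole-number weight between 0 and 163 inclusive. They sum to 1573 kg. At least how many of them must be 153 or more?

5

Each value short of 153 is at most 152, costing at least 163 − 152 = 11 against the maximum total of 1630.
We can afford to lose at most 1630 − 1573 = 57, so at most ⌊57/11⌋ = 5 fall short, and at least 5 are ≥ 153.
Exactly 5 works: 5 values at 163 and 5 at 152 total 1575; lower one of the high values by 2 (still ≥ 153) to hit 1573.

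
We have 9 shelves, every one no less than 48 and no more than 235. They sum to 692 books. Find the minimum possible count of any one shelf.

48

To make one shelf as small as possible, make the other 8 as large as possible.
The other 8 can take up 8 × 235 = 1880 ≥ 692 − 48, so one shelf can sit at its floor of 48.
Achievable: one at 48 and the other 8 totalling 644, which fits since 8 × 48 ≤ 644 ≤ 8 × 235.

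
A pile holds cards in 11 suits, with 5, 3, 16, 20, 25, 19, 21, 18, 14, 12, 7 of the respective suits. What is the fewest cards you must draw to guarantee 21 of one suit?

In the worst case you take as many as possible of each suit without reaching 21: 5 + 3 + 16 + 20 + 20 + 19 + 20 + 18 + 14 + 12 + 7 = 154.
The next one must give 21 of some suit, so 154 + 1 = 155.

155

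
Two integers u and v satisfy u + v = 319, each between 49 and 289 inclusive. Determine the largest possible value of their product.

25440

With u + v fixed, uv peaks when the two are closest together.
Taking u = 159 and v = 160 (both in [49, 289]) gives uv = 25440.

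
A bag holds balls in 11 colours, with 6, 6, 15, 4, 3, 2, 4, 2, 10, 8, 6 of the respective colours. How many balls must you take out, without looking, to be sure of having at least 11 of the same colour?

In the worst case you take as many as possible of each colour without reaching 11: 6 + 6 + 10 + 4 + 3 + 2 + 4 + 2 + 10 + 8 + 6 = 61.
The next one must give 11 of some colour, so 61 + 1 = 62.

62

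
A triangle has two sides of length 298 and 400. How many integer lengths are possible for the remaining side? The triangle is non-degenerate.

595

The triangle inequality gives |298 − 400| < c < 298 + 400, i.e. 102 < c < 698.
So c can be any integer from 103 to 697: 595 values.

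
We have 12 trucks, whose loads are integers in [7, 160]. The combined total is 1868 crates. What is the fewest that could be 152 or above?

Suppose at most 12 − j of them reach 152; then j values are ≤ 151 and the rest ≤ 160.
The total is then ≤ 151·j + 160·(12 − j) = 1920 − 9j. For this to be ≥ 1868 we need j ≤ 5, so at least 12 − 5 = 7 must reach 152.
Exactly 7 works: 7 values at 160 and 5 at 151 total 1875; lower one of the high values by 7 (still ≥ 152) to hit 1868.

7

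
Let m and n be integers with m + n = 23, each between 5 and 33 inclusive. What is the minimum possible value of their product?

Since m + n is fixed, pushing one of them to its bound minimizes the product.
At the endpoint m = 5, n = 23 − 5 = 18, so mn = 5 × 18 = 90.

90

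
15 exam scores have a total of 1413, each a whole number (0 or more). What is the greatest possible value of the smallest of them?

The average is 1413/15 < 95, so some value is ≤ 94.
Equality holds with 12 values of 94 and 3 values of 95.

94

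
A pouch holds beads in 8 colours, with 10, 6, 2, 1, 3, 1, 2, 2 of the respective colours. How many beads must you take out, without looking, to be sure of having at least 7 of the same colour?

24

In the worst case you take as many as possible of each colour without reaching 7: 6 + 6 + 2 + 1 + 3 + 1 + 2 + 2 = 23.
The next one must give 7 of some colour, so 23 + 1 = 24.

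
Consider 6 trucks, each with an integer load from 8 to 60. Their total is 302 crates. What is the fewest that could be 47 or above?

Suppose at most 6 − j of them reach 47; then j values are ≤ 46 and the rest ≤ 60.
The total is then ≤ 46·j + 60·(6 − j) = 360 − 14j. For this to be ≥ 302 we need j ≤ 4, so at least 6 − 4 = 2 must reach 47.
Exactly 2 works: 2 values at 60 and 4 at 46 total 304; lower one of the high values by 2 (still ≥ 47) to hit 302.

2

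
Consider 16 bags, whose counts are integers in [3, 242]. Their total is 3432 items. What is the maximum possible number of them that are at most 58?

2

Suppose k of them are at most 58. Those contribute at most 58 each and the rest at most 242 each.
So the total is at most 58k + 242(16 − k) = 3872 − 184k. This must still be ≥ 3432, so k ≤ 2.
k = 2 is achieved by 2 values at 58 and 14 at 242, total 3504; lower one of the 242's by 72 (still > 58) to reach 3432.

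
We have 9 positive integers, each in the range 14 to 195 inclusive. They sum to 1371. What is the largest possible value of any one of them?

195

Maximizing one value means minimizing the remaining 8.
The other 8 contribute at least 8 × 14 = 112, leaving at most 1371 − 112 = 1259.
But each integer is capped at 195, so the maximum is 195.
Achievable: one at 195 and the other 8 totalling 1176, which fits since 8 × 14 ≤ 1176 ≤ 8 × 195.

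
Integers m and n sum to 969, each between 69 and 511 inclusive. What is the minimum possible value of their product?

234038

Since m + n is fixed, pushing one of them to its bound minimizes the product.
At the endpoint m = 458, n = 969 − 458 = 511, so mn = 458 × 511 = 234038.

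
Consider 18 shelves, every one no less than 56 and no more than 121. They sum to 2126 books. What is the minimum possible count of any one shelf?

69

To make one shelf as small as possible, make the other 17 as large as possible.
The other 17 contribute at most 17 × 121 = 2057, leaving at least 2126 − 2057 = 69.
Since 69 ≥ 56, this is achievable: one at 69 and 17 at 121.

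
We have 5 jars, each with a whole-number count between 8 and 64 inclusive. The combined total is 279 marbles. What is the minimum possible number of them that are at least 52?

2

Suppose at most 5 − j of them reach 52; then j values are ≤ 51 and the rest ≤ 64.
The total is then ≤ 51·j + 64·(5 − j) = 320 − 13j. For this to be ≥ 279 we need j ≤ 3, so at least 5 − 3 = 2 must reach 52.
Exactly 2 works: 2 values at 64 and 3 at 51 total 281; lower one of the high values by 2 (still ≥ 52) to hit 279.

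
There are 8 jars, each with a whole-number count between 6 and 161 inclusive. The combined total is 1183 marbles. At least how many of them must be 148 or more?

Suppose at most 8 − j of them reach 148; then j values are ≤ 147 and the rest ≤ 161.
The total is then ≤ 147·j + 161·(8 − j) = 1288 − 14j. For this to be ≥ 1183 we need j ≤ 7, so at least 8 − 7 = 1 must reach 148.
Exactly 1 works: 1 value at 161 and 7 at 147 total 1190; lower one of the high values by 7 (still ≥ 148) to hit 1183.

1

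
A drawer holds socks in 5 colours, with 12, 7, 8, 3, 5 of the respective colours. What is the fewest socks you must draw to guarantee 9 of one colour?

32

In the worst case you take as many as possible of each colour without reaching 9: 8 + 7 + 8 + 3 + 5 = 31.
The next one must give 9 of some colour, so 31 + 1 = 32.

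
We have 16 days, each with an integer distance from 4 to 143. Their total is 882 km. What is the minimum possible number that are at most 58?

Let j be the number exceeding 58. Then the total is ≥ 59·j + 4·(16 − j) = 64 + 55j.
So 55j ≤ 818 and j ≤ 14; hence at least 16 − 14 = 2 are ≤ 58.
Exactly 2 works: 2 values at 4 and 14 at 59 total 834; raise one of the low values by 48 (still ≤ 58) to hit 882.

2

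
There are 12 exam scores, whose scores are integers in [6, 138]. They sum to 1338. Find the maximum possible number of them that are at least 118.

With k values at 118 or above and the rest at least 6, the sum is at least 72 + 112k.
Since the sum is 1338, we need 112k ≤ 1266, i.e. k ≤ 11.
k = 11 is achieved by 11 values at 118 and 1 at 6, total 1304; add 34 to one value (staying below 118) to reach 1338.

11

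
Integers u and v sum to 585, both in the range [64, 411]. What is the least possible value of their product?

71514

Since u + v is fixed, pushing one of them to its bound minimizes the product.
The extreme feasible split is u = 174, v = 411, giving uv = 71514.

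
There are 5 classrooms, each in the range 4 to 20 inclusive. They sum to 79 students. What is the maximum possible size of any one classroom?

20

Maximizing one value means minimizing the remaining 4.
The other 4 contribute at least 4 × 4 = 16, leaving at most 79 − 16 = 63.
But each classroom is capped at 20, so the maximum is 20.
Achievable: one at 20 and the other 4 totalling 59, which fits since 4 × 4 ≤ 59 ≤ 4 × 20.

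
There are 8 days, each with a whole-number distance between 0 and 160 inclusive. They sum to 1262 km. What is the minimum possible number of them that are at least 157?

Suppose at most 8 − j of them reach 157; then j values are ≤ 156 and the rest ≤ 160.
The total is then ≤ 156·j + 160·(8 − j) = 1280 − 4j. For this to be ≥ 1262 we need j ≤ 4, so at least 8 − 4 = 4 must reach 157.
Exactly 4 works: 4 values at 160 and 4 at 156 total 1264; lower one of the high values by 2 (still ≥ 157) to hit 1262.

4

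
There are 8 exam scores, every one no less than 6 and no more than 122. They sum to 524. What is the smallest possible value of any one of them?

Minimizing one value means maximizing the remaining 7.
The other 7 can take up 7 × 122 = 854 ≥ 524 − 6, so one score can sit at its floor of 6.
Achievable: one at 6 and the other 7 totalling 518, which fits since 7 × 6 ≤ 518 ≤ 7 × 122.

6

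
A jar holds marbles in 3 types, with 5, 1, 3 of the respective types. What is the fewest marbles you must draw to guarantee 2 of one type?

4

In the worst case you take as many as possible of each type without reaching 2: 1 + 1 + 1 = 3.
The next one must give 2 of some type, so 3 + 1 = 4.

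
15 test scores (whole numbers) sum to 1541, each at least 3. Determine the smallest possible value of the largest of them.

Some value must be at least ⌈1541/15⌉ = 103, since 15 × 102 = 1530 < 1541.
Taking 4 copies of 102 and 11 copies of 103 gives exactly 1541, so 103 is attained.

103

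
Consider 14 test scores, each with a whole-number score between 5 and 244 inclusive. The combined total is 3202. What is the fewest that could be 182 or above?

Suppose at most 14 − j of them reach 182; then j values are ≤ 181 and the rest ≤ 244.
The total is then ≤ 181·j + 244·(14 − j) = 3416 − 63j. For this to be ≥ 3202 we need j ≤ 3, so at least 14 − 3 = 11 must reach 182.
Exactly 11 works: 11 values at 244 and 3 at 181 total 3227; lower one of the high values by 25 (still ≥ 182) to hit 3202.

11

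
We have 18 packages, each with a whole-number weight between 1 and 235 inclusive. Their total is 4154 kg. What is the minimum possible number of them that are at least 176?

If only k of them are at least 176, the other 18 − k are at most 175, so the total is at most k·235 + (18 − k)·175.
This must reach 4154, so k·235 + (18 − k)·175 ≥ 4154, giving k ≥ 17.
Exactly 17 works: 17 values at 235 and 1 at 175 total 4170; lower one of the high values by 16 (still ≥ 176) to hit 4154.

17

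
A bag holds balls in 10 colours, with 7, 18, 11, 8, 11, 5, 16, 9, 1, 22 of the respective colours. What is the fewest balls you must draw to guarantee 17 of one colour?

101

In the worst case you take as many as possible of each colour without reaching 17: 7 + 16 + 11 + 8 + 11 + 5 + 16 + 9 + 1 + 16 = 100.
The next one must give 17 of some colour, so 100 + 1 = 101.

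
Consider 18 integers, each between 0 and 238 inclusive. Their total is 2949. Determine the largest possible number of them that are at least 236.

12

With k values at 236 or above and the rest at least 0, the sum is at least 0 + 236k.
Since the sum is 2949, we need 236k ≤ 2949, i.e. k ≤ 12.
k = 12 is achieved by 12 values at 236 and 6 at 0, total 2832; add 117 to one value (staying below 236) to reach 2949.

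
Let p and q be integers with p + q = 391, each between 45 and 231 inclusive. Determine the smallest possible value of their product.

pq = p(391 − p) is concave in p, so over [160, 231] it is minimized at an endpoint.
The extreme feasible split is p = 160, q = 231, giving pq = 36960.

36960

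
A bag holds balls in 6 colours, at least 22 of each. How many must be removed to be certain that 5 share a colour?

You could draw 4 of every colour without reaching 5 of any — 24 in all.
One more forces 5 of some colour, so 24 + 1 = 25.

25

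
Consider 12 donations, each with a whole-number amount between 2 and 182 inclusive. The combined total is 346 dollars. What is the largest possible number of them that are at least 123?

2

With k values at 123 or above and the rest at least 2, the sum is at least 24 + 121k.
Since the sum is 346, we need 121k ≤ 322, i.e. k ≤ 2.
k = 2 is achieved by 2 values at 123 and 10 at 2, total 266; add 80 to one value (staying below 123) to reach 346.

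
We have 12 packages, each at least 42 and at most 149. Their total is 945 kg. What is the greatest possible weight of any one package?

Maximizing one value means minimizing the remaining 11.
The other 11 contribute at least 11 × 42 = 462, leaving at most 945 − 462 = 483.
But each package is capped at 149, so the maximum is 149.
Achievable: one at 149 and the other 11 totalling 796, which fits since 11 × 42 ≤ 796 ≤ 11 × 149.

149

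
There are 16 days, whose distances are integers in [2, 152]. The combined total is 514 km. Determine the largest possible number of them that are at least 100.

With k values at 100 or above and the rest at least 2, the sum is at least 32 + 98k.
Since the sum is 514, we need 98k ≤ 482, i.e. k ≤ 4.
k = 4 is achieved by 4 values at 100 and 12 at 2, total 424; add 90 to one value (staying below 100) to reach 514.

4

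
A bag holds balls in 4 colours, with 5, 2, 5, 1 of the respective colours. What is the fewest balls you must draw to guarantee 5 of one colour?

12

In the worst case you take as many as possible of each colour without reaching 5: 4 + 2 + 4 + 1 = 11.
The next one must give 5 of some colour, so 11 + 1 = 12.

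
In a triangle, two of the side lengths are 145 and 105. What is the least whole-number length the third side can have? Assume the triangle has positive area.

The third side must exceed |145 − 105| = 40.
The smallest integer above 40 is 41.

41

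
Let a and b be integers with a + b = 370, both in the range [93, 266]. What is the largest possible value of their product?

ab = a(370 − a) is maximized when a is as near 370/2 as the bounds allow.
Taking a = 185 and b = 185 (both in [93, 266]) gives ab = 34225.

34225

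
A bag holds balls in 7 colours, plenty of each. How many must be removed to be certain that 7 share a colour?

43

You could draw 6 of every colour without reaching 7 of any — 42 in all.
One more forces 7 of some colour, so 42 + 1 = 43.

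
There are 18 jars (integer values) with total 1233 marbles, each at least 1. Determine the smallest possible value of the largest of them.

69

The 18 values sum to 1233, so their maximum is at least ⌈1233/18⌉ = 69.
Taking 9 copies of 68 and 9 copies of 69 gives exactly 1233, so 69 is attained.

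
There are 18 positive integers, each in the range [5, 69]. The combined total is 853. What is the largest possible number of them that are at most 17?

7

Suppose k of them are at most 17. Those contribute at most 17 each and the rest at most 69 each.
So the total is at most 17k + 69(18 − k) = 1242 − 52k. This must still be ≥ 853, so k ≤ 7.
k = 7 is achieved by 7 values at 17 and 11 at 69, total 878; lower one of the 69's by 25 (still > 17) to reach 853.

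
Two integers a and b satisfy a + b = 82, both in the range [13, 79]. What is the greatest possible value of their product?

1681

ab = a(82 − a) is maximized when a is as near 82/2 as the bounds allow.
Taking a = 41 and b = 41 (both in [13, 79]) gives ab = 1681.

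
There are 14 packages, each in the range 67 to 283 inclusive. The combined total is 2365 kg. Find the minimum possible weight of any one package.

67

Minimizing one value means maximizing the remaining 13.
The other 13 can take up 13 × 283 = 3679 ≥ 2365 − 67, so one package can sit at its floor of 67.
Achievable: one at 67 and the other 13 totalling 2298, which fits since 13 × 67 ≤ 2298 ≤ 13 × 283.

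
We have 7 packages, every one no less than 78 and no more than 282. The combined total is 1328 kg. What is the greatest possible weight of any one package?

To make one package as large as possible, make the other 6 as small as possible.
The other 6 contribute at least 6 × 78 = 468, leaving at most 1328 − 468 = 860.
But each package is capped at 282, so the maximum is 282.
Achievable: one at 282 and the other 6 totalling 1046, which fits since 6 × 78 ≤ 1046 ≤ 6 × 282.

282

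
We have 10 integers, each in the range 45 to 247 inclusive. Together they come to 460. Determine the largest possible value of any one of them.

55

Maximizing one value means minimizing the remaining 9.
The other 9 contribute at least 9 × 45 = 405, leaving at most 460 − 405 = 55.
Since 55 ≤ 247, this is achievable: one at 55 and 9 at 45.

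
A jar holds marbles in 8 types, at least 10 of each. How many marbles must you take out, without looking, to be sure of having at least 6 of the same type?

You could draw 5 of every type without reaching 6 of any — 40 in all.
One more forces 6 of some type, so 40 + 1 = 41.

41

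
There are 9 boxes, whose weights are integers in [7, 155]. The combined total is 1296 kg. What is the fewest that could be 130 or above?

6

Each value short of 130 is at most 129, costing at least 155 − 129 = 26 against the maximum total of 1395.
We can afford to lose at most 1395 − 1296 = 99, so at most ⌊99/26⌋ = 3 fall short, and at least 6 are ≥ 130.
Exactly 6 works: 6 values at 155 and 3 at 129 total 1317; lower one of the high values by 21 (still ≥ 130) to hit 1296.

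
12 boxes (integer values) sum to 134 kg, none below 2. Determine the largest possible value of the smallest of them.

If every one of the 12 were at least 12, the total would be at least 12 × 12 = 144 > 134.
Achievable: 10 of them at 11 and 2 at 12 total 134.

11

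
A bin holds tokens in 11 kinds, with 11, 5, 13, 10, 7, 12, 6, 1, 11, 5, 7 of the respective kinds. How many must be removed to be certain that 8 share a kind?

67

In the worst case you take as many as possible of each kind without reaching 8: 7 + 5 + 7 + 7 + 7 + 7 + 6 + 1 + 7 + 5 + 7 = 66.
The next one must give 8 of some kind, so 66 + 1 = 67.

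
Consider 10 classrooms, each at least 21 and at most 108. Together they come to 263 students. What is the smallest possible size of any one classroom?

Minimizing one value means maximizing the remaining 9.
The other 9 can take up 9 × 108 = 972 ≥ 263 − 21, so one classroom can sit at its floor of 21.
Achievable: one at 21 and the other 9 totalling 242, which fits since 9 × 21 ≤ 242 ≤ 9 × 108.

21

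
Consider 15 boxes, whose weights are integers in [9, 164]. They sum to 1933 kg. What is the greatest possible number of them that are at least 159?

11

If k of the values are ≥ 159, the total is ≥ 159k + 9(15 − k).
Setting 159k + 9(15 − k) ≤ 1933 gives 150k ≤ 1798, so k ≤ 11.
k = 11 is achieved by 11 values at 159 and 4 at 9, total 1785; add 148 to one value (staying below 159) to reach 1933.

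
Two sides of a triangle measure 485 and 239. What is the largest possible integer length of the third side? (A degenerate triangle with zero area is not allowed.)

723

The third side must be less than 485 + 239 = 724.
The largest integer below 724 is 723.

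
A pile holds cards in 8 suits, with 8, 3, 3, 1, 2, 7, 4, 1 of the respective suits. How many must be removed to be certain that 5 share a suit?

23

In the worst case you take as many as possible of each suit without reaching 5: 4 + 3 + 3 + 1 + 2 + 4 + 4 + 1 = 22.
The next one must give 5 of some suit, so 22 + 1 = 23.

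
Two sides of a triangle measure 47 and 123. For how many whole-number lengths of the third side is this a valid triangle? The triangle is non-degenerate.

93

The triangle inequality gives |47 − 123| < c < 47 + 123, i.e. 76 < c < 170.
So c can be any integer from 77 to 169: 93 values.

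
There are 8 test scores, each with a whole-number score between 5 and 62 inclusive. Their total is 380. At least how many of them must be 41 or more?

If only k of them are at least 41, the other 8 − k are at most 40, so the total is at most k·62 + (8 − k)·40.
This must reach 380, so k·62 + (8 − k)·40 ≥ 380, giving k ≥ 3.
Exactly 3 works: 3 values at 62 and 5 at 40 total 386; lower one of the high values by 6 (still ≥ 41) to hit 380.

3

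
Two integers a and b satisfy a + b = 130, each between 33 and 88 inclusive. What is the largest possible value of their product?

4225

ab = a(130 − a) is maximized when a is as near 130/2 as the bounds allow.
Taking a = 65 and b = 65 (both in [33, 88]) gives ab = 4225.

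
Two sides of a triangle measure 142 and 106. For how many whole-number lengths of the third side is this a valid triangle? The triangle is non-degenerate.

The triangle inequality gives |142 − 106| < c < 142 + 106, i.e. 36 < c < 248.
So c can be any integer from 37 to 247: 211 values.

211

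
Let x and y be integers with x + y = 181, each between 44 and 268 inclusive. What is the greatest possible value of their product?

xy = x(181 − x) is maximized when x is as near 181/2 as the bounds allow.
Taking x = 90 and y = 91 (both in [44, 268]) gives xy = 8190.

8190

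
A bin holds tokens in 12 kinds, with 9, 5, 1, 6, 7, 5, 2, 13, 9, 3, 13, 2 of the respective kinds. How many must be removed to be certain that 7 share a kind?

In the worst case you take as many as possible of each kind without reaching 7: 6 + 5 + 1 + 6 + 6 + 5 + 2 + 6 + 6 + 3 + 6 + 2 = 54.
The next one must give 7 of some kind, so 54 + 1 = 55.

55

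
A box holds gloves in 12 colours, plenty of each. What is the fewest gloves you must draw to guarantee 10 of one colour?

109

In the worst case you draw 9 of each of the 12 colours: 12 × 9 = 108.
One more forces 10 of some colour, so 108 + 1 = 109.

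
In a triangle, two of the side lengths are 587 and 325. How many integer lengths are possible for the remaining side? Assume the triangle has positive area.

649

The triangle inequality gives |587 − 325| < c < 587 + 325, i.e. 262 < c < 912.
So c can be any integer from 263 to 911: 649 values.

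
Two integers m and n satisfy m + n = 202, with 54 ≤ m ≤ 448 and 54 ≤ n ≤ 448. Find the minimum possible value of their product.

7992

mn = m(202 − m) is concave in m, so over [54, 148] it is minimized at an endpoint.
The extreme feasible split is m = 54, n = 148, giving mn = 7992.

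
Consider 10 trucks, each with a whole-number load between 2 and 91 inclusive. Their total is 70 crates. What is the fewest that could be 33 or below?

If only k of them are at most 33, the other 10 − k are at least 34, so the total is at least (10 − k)·34 + k·2.
This is ≤ 70, so (10 − k)·34 + 2k ≤ 70, which gives k ≥ 9.
Exactly 9 works: 9 values at 2 and 1 at 34 total 52; raise one of the low values by 18 (still ≤ 33) to hit 70.

9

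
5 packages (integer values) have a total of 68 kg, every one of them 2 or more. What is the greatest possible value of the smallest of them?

13

The 5 values sum to 68, so their minimum is at most ⌊68/5⌋ = 13.
Taking 2 copies of 13 and 3 copies of 14 gives exactly 68, so 13 is attained.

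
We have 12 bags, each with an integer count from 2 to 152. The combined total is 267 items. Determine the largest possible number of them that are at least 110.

2

If k of the values are ≥ 110, the total is ≥ 110k + 2(12 − k).
Setting 110k + 2(12 − k) ≤ 267 gives 108k ≤ 243, so k ≤ 2.
k = 2 is achieved by 2 values at 110 and 10 at 2, total 240; add 27 to one value (staying below 110) to reach 267.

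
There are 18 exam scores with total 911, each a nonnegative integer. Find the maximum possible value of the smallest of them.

The 18 values sum to 911, so their minimum is at most ⌊911/18⌋ = 50.
Equality holds with 7 values of 50 and 11 values of 51.

50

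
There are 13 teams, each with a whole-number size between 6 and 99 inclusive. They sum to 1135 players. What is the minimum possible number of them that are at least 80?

6

Each value short of 80 is at most 79, costing at least 99 − 79 = 20 against the maximum total of 1287.
We can afford to lose at most 1287 − 1135 = 152, so at most ⌊152/20⌋ = 7 fall short, and at least 6 are ≥ 80.
Exactly 6 works: 6 values at 99 and 7 at 79 total 1147; lower one of the high values by 12 (still ≥ 80) to hit 1135.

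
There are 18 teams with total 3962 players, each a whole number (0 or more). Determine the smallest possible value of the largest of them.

The average is 3962/18 > 220, so not all 18 can be 220 or less; the largest is ≥ 221.
Taking 16 copies of 220 and 2 copies of 221 gives exactly 3962, so 221 is attained.

221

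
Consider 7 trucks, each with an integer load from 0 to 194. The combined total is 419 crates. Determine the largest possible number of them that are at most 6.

4

Suppose k of them are at most 6. Those contribute at most 6 each and the rest at most 194 each.
So the total is at most 6k + 194(7 − k) = 1358 − 188k. This must still be ≥ 419, so k ≤ 4.
k = 4 is achieved by 4 values at 6 and 3 at 194, total 606; lower one of the 194's by 187 (still > 6) to reach 419.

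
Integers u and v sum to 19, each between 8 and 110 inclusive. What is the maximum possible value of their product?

With u + v fixed, uv peaks when the two are closest together.
Taking u = 9 and v = 10 (both in [8, 110]) gives uv = 90.

90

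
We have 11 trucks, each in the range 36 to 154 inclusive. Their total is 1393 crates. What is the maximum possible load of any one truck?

154

Maximizing one value means minimizing the remaining 10.
The other 10 contribute at least 10 × 36 = 360, leaving at most 1393 − 360 = 1033.
But each truck is capped at 154, so the maximum is 154.
Achievable: one at 154 and the other 10 totalling 1239, which fits since 10 × 36 ≤ 1239 ≤ 10 × 154.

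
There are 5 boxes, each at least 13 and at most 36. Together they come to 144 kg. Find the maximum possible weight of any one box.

To make one box as large as possible, make the other 4 as small as possible.
The other 4 contribute at least 4 × 13 = 52, leaving at most 144 − 52 = 92.
But each box is capped at 36, so the maximum is 36.
Achievable: one at 36 and the other 4 totalling 108, which fits since 4 × 13 ≤ 108 ≤ 4 × 36.

36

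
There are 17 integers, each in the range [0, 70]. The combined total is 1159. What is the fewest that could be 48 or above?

Suppose at most 17 − j of them reach 48; then j values are ≤ 47 and the rest ≤ 70.
The total is then ≤ 47·j + 70·(17 − j) = 1190 − 23j. For this to be ≥ 1159 we need j ≤ 1, so at least 17 − 1 = 16 must reach 48.
Exactly 16 works: 16 values at 70 and 1 at 47 total 1167; lower one of the high values by 8 (still ≥ 48) to hit 1159.

16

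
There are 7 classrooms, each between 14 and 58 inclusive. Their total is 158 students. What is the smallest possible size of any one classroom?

14

Minimizing one value means maximizing the remaining 6.
The other 6 can take up 6 × 58 = 348 ≥ 158 − 14, so one classroom can sit at its floor of 14.
Achievable: one at 14 and the other 6 totalling 144, which fits since 6 × 14 ≤ 144 ≤ 6 × 58.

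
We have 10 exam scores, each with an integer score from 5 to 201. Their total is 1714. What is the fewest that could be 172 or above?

1

If only k of them are at least 172, the other 10 − k are at most 171, so the total is at most k·201 + (10 − k)·171.
This must reach 1714, so k·201 + (10 − k)·171 ≥ 1714, giving k ≥ 1.
Exactly 1 works: 1 value at 201 and 9 at 171 total 1740; lower one of the high values by 26 (still ≥ 172) to hit 1714.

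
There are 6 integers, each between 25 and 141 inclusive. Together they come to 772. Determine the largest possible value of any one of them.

141

To make one integer as large as possible, make the other 5 as small as possible.
The other 5 contribute at least 5 × 25 = 125, leaving at most 772 − 125 = 647.
But each integer is capped at 141, so the maximum is 141.
Achievable: one at 141 and the other 5 totalling 631, which fits since 5 × 25 ≤ 631 ≤ 5 × 141.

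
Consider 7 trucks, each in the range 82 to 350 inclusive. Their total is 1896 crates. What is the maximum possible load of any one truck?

Maximizing one value means minimizing the remaining 6.
The other 6 contribute at least 6 × 82 = 492, leaving at most 1896 − 492 = 1404.
But each truck is capped at 350, so the maximum is 350.
Achievable: one at 350 and the other 6 totalling 1546, which fits since 6 × 82 ≤ 1546 ≤ 6 × 350.

350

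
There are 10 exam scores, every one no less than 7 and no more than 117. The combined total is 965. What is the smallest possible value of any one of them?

Minimizing one value means maximizing the remaining 9.
The other 9 can take up 9 × 117 = 1053 ≥ 965 − 7, so one score can sit at its floor of 7.
Achievable: one at 7 and the other 9 totalling 958, which fits since 9 × 7 ≤ 958 ≤ 9 × 117.

7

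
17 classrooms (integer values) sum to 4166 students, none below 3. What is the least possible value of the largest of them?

The average is 4166/17 > 245, so not all 17 can be 245 or less; the largest is ≥ 246.
Taking 16 copies of 245 and 1 copy of 246 gives exactly 4166, so 246 is attained.

246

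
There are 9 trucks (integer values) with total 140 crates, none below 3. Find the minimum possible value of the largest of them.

16

The 9 values sum to 140, so their maximum is at least ⌈140/9⌉ = 16.
Achievable: 5 of them at 16 and 4 at 15 total 140.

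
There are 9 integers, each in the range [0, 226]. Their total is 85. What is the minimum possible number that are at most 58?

Let j be the number exceeding 58. Then the total is ≥ 59·j + 0·(9 − j) = 0 + 59j.
So 59j ≤ 85 and j ≤ 1; hence at least 9 − 1 = 8 are ≤ 58.
Exactly 8 works: 8 values at 0 and 1 at 59 total 59; raise one of the low values by 26 (still ≤ 58) to hit 85.

8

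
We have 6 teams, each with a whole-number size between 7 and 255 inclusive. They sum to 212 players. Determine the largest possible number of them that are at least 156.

Suppose k of them are at least 156. Those contribute at least 156 each and the other 6 − k at least 7 each.
So the total is at least 156k + 7(6 − k) = 42 + 149k. This must be ≤ 212, giving k ≤ 1.
k = 1 is achieved by 1 value at 156 and 5 at 7, total 191; add 21 to one value (staying below 156) to reach 212.

1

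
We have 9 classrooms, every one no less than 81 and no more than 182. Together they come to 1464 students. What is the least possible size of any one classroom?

To make one classroom as small as possible, make the other 8 as large as possible.
The other 8 can take up 8 × 182 = 1456 ≥ 1464 − 81, so one classroom can sit at its floor of 81.
Achievable: one at 81 and the other 8 totalling 1383, which fits since 8 × 81 ≤ 1383 ≤ 8 × 182.

81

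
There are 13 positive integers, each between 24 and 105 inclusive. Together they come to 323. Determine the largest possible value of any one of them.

To make one integer as large as possible, make the other 12 as small as possible.
The other 12 contribute at least 12 × 24 = 288, leaving at most 323 − 288 = 35.
Since 35 ≤ 105, this is achievable: one at 35 and 12 at 24.

35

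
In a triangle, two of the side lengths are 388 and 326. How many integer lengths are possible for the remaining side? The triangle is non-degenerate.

651

The triangle inequality gives |388 − 326| < c < 388 + 326, i.e. 62 < c < 714.
So c can be any integer from 63 to 713: 651 values.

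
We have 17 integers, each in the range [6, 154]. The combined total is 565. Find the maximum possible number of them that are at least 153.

With k values at 153 or above and the rest at least 6, the sum is at least 102 + 147k.
Since the sum is 565, we need 147k ≤ 463, i.e. k ≤ 3.
k = 3 is achieved by 3 values at 153 and 14 at 6, total 543; add 22 to one value (staying below 153) to reach 565.

3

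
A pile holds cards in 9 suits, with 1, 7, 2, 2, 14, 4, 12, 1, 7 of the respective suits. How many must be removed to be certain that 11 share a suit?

In the worst case you take as many as possible of each suit without reaching 11: 1 + 7 + 2 + 2 + 10 + 4 + 10 + 1 + 7 = 44.
The next one must give 11 of some suit, so 44 + 1 = 45.

45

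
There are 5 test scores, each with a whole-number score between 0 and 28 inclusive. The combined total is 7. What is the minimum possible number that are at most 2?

Let j be the number exceeding 2. Then the total is ≥ 3·j + 0·(5 − j) = 0 + 3j.
So 3j ≤ 7 and j ≤ 2; hence at least 5 − 2 = 3 are ≤ 2.
Exactly 3 works: 3 values at 0 and 2 at 3 total 6; raise one of the low values by 1 (still ≤ 2) to hit 7.

3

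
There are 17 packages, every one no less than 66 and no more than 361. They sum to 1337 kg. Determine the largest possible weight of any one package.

To make one package as large as possible, make the other 16 as small as possible.
The other 16 contribute at least 16 × 66 = 1056, leaving at most 1337 − 1056 = 281.
Since 281 ≤ 361, this is achievable: one at 281 and 16 at 66.

281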